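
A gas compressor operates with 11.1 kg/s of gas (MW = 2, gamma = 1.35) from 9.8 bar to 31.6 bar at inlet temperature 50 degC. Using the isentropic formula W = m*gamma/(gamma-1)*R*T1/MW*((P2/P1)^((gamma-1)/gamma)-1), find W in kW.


Isentropic work: W = m*(gamma/(gamma-1))*(R*T1/MW)*((P2/P1)^((gamma-1)/gamma) - 1)
T1 = 50 + 273.15 = 323.15 K
Pressure ratio = 31.6 / 9.8 = 3.22449
Exponent = (1.35 - 1)/1.35 = 0.259259
(P2/P1)^exp - 1 = 3.22449^0.259259 - 1 = 0.354638
W = 11.1 * 1.35 / 0.35 * 8.314 * 323.15 / 2 * 0.354638 = 20400

20400 kW


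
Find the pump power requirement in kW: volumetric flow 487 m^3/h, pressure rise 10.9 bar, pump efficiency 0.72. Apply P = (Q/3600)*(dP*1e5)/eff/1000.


Q = 487 / 3600 = 0.135278 m^3/s
P = 0.135278 * (10.9 * 1e5) / 0.72 / 1000 = 204.8

204.8 kW


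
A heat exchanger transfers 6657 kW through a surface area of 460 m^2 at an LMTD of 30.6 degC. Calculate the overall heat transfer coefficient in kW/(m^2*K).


From Q = U*A*LMTD, U = Q / (A * LMTD)
U = 6657 / (460 * 30.6) = 6657 / 14076 = 0.4729

0.4729 kW/(m^2*K)


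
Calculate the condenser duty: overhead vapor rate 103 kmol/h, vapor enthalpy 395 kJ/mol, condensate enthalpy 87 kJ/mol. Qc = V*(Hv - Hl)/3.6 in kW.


Qc = 103 * (395 - 87) / 3.6 = 103 * 308 / 3.6 = 8812

8812 kW


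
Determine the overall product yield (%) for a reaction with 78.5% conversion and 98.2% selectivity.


Overall yield = conversion (%) * selectivity (%) / 100
Conversion = 78.5%, Selectivity = 98.2%
Y = 78.5 * 98.2 / 100
= 77.087 %

77.087 %


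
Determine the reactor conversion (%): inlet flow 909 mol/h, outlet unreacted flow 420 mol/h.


X = (F_in - F_out) / F_in * 100
Moles reacted = 909 - 420 = 489
X = 489 / 909 * 100
= 0.5380 * 100
= 53.80 %

53.80 %


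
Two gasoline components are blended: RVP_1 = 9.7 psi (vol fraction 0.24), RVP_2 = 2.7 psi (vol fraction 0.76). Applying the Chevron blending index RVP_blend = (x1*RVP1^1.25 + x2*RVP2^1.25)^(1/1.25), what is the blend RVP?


Chevron index: RVP_blend = (sum xi*RVPi^1.25)^(1/1.25)
RVP^1.25 terms: 0.24 * 9.7^1.25 + 0.76 * 2.7^1.25 = 6.73881
RVP_blend = 6.73881^(1/1.25) = 4.601

4.601 psi


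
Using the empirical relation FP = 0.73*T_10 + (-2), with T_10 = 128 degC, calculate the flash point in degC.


FP = 0.73 * 128 + (-2) = 91.44

91.44 degC


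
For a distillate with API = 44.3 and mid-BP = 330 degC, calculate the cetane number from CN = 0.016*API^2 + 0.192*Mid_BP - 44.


CN = 0.016 * 44.3^2 + 0.192 * 330 - 44
CN = 31.39984 + 63.36 - 44 = 50.75984

50.75984


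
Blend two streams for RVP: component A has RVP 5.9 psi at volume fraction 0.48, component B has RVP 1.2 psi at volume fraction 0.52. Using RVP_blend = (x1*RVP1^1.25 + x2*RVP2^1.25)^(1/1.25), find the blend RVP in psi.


Chevron index: RVP_blend = (sum xi*RVPi^1.25)^(1/1.25)
RVP^1.25 terms: 0.48 * 5.9^1.25 + 0.52 * 1.2^1.25 = 5.06684
RVP_blend = 5.06684^(1/1.25) = 3.663

3.663 psi


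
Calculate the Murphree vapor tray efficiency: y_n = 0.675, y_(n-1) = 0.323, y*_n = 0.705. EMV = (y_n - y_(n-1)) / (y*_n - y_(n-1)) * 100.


Murphree vapor efficiency: EMV = (y_n - y_(n-1)) / (y*_n - y_(n-1)) * 100
EMV = (0.675 - 0.323) / (0.705 - 0.323) * 100 = 0.352 / 0.382 * 100 = 92.15

92.15 %


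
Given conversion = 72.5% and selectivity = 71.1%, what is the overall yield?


Overall yield = conversion (%) * selectivity (%) / 100
Conversion = 72.5%, Selectivity = 71.1%
Y = 72.5 * 71.1 / 100
= 51.5475 %

51.5475 %


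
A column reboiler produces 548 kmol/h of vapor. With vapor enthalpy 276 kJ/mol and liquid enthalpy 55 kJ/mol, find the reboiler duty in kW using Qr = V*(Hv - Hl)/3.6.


Qr = 548 * (276 - 55) / 3.6 = 548 * 221 / 3.6 = 33640

33640 kW


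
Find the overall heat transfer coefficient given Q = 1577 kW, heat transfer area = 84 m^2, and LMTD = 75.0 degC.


From Q = U*A*LMTD, U = Q / (A * LMTD)
U = 1577 / (84 * 75.0) = 1577 / 6300 = 0.2503

0.2503 kW/(m^2*K)


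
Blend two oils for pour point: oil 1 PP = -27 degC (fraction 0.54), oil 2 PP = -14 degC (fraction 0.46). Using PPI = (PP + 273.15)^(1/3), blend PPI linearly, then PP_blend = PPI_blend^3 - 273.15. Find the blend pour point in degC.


PPI_1 = (-27 + 273.15)^(1/3) = 6.2671
PPI_2 = (-14 + 273.15)^(1/3) = 6.375541
PPI_blend = 0.54 * 6.2671 + 0.46 * 6.375541 = 6.316983
PP_blend = 6.316983^3 - 273.15 = 252.0746 - 273.15 = -21.08

-21.08 degC


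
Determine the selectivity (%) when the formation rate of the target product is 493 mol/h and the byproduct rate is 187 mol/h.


Selectivity = desired / (desired + undesired) * 100
Total products = 493 + 187 = 680 mol/h
S = 493 / 680 * 100
= 0.7250 * 100
= 72.50 %

72.50 %


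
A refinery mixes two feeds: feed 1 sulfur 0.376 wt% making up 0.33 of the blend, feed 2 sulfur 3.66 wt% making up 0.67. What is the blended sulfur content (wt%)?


Linear sulfur blending: S_blend = x1*S1 + x2*S2
Contribution 1: 0.33 * 0.376 = 0.12408 wt%
Contribution 2: 0.67 * 3.66 = 2.4522 wt%
S_blend = 0.12408 + 2.4522 = 2.57628

2.57628 wt%


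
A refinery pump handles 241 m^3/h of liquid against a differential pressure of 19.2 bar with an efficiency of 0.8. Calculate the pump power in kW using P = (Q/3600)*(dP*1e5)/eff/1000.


Q = 241 / 3600 = 0.0669444 m^3/s
P = 0.0669444 * (19.2 * 1e5) / 0.8 / 1000 = 160.7

160.7 kW


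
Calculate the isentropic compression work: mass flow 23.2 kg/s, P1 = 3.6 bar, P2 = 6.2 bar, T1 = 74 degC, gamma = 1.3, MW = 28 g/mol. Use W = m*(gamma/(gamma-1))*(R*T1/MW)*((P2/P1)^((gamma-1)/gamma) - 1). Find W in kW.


Isentropic work: W = m*(gamma/(gamma-1))*(R*T1/MW)*((P2/P1)^((gamma-1)/gamma) - 1)
T1 = 74 + 273.15 = 347.15 K
Pressure ratio = 6.2 / 3.6 = 1.72222
Exponent = (1.3 - 1)/1.3 = 0.230769
(P2/P1)^exp - 1 = 1.72222^0.230769 - 1 = 0.133658
W = 23.2 * 1.3 / 0.3 * 8.314 * 347.15 / 28 * 0.133658 = 1385

1385 kW


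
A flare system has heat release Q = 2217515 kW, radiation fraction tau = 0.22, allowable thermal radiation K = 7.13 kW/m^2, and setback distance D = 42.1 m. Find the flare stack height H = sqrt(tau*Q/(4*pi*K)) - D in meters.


tau*Q/(4*pi*K) = 0.22 * 2217515 / (4 * pi * 7.13) = 5444.9
sqrt(5444.9) = 73.7896
H = 73.7896 - 42.1 = 31.69

31.69 m


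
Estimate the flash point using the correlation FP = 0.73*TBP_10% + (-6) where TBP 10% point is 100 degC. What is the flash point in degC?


FP = 0.73 * 100 + (-6) = 67

67 degC


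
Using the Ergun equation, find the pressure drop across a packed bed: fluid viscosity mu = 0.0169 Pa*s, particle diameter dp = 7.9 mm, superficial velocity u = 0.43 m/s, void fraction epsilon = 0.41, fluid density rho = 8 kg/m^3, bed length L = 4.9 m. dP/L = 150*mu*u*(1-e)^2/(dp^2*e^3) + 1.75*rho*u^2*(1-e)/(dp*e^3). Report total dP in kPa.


dp = 7.9 mm = 0.0079 m
Viscous term = 150*0.0169*0.43*(1-0.41)^2 / (0.0079^2*0.41^3) = 88215.5
Inertial term = 1.75*8*0.43^2*(1-0.41) / (0.0079*0.41^3) = 2805.04
dP/L = 88215.5 + 2805.04 = 91020.5 Pa/m
dP = 91020.5 * 4.9 / 1000 = 446.0 kPa

446.0 kPa


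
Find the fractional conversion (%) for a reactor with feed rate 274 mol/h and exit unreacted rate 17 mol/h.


X = (F_in - F_out) / F_in * 100
Moles reacted = 274 - 17 = 257
X = 257 / 274 * 100
= 0.9380 * 100
= 93.80 %

93.80 %


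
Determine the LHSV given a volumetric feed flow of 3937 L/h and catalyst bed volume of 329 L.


LHSV = volumetric feed rate / catalyst volume
= 3937 L/h / 329 L
= 11.97 h^-1

11.97 h^-1


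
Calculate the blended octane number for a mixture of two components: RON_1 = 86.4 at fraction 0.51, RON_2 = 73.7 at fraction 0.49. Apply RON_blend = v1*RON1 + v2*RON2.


Linear blending: RON_blend = sum(vi * RONi)
Contribution 1: 0.51 * 86.4 = 44.064
Contribution 2: 0.49 * 73.7 = 36.113
RON_blend = 44.064 + 36.113 = 80.177

80.177


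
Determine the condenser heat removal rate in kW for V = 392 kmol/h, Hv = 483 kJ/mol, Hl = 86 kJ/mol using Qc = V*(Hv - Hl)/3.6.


Qc = 392 * (483 - 86) / 3.6 = 392 * 397 / 3.6 = 43230

43230 kW


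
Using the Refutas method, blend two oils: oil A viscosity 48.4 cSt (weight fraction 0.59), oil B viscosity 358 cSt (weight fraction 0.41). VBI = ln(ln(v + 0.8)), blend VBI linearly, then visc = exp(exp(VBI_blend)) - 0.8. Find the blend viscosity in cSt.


Refutas method: VBN_i = 14.534*ln(ln(visc_i + 0.8)) + 10.975, blended linearly by mass fraction; since VBN is linear in VBI_i = ln(ln(visc_i + 0.8)) and the fractions sum to 1, blend VBI directly: visc = exp(exp(VBI_blend)) - 0.8
VBI_1 = ln(ln(48.4 + 0.8)) = 1.35992
VBI_2 = ln(ln(358 + 0.8)) = 1.77203
VBI_blend = 0.59 * 1.35992 + 0.41 * 1.77203 = 1.52889
visc_blend = exp(exp(1.52889)) - 0.8 = 99.99

99.99 cSt


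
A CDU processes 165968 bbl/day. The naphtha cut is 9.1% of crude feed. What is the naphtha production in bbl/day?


Crude throughput = 165968 bbl/day
Fraction yield = 9.1%
yield = throughput * fraction / 100
yield = 165968 * 9.1 / 100 = 15103.088

15103.088 bbl/day


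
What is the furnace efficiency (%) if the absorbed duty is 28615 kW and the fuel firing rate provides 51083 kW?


Furnace efficiency = Q_absorbed / Q_fuel * 100
= 28615 / 51083 * 100 = 56.02

56.02 %


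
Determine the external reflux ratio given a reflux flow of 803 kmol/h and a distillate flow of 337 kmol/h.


Reflux ratio definition: R = L / D (liquid returned / distillate withdrawn)
L = 803 kmol/h, D = 337 kmol/h
R = 803 / 337 = 2.383

2.383


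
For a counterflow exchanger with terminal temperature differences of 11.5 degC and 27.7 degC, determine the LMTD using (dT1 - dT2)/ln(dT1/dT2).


LMTD = (dT1 - dT2) / ln(dT1/dT2)
= (11.5 - 27.7) / ln(11.5 / 27.7) = -16.2 / -0.879085 = 18.43

18.43 degC


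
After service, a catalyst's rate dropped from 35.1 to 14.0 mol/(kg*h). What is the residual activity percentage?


Activity (%) = (rate_used / rate_fresh) * 100
rate_used = 14.0, rate_fresh = 35.1
= (14.0 / 35.1) * 100
= 0.3989 * 100 = 39.89

39.89 %


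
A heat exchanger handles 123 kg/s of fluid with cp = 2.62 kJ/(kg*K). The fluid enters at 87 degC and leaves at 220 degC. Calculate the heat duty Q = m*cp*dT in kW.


Q = m_dot * cp * delta_T
delta_T = 220 - 87 = 133 K
Q = 123 * 2.62 * 133
= 322.26 * 133
= 42860.58 kW

42860.58 kW


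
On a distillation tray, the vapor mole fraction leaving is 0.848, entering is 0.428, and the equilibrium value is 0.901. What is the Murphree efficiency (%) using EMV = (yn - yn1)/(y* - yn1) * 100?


Murphree vapor efficiency: EMV = (y_n - y_(n-1)) / (y*_n - y_(n-1)) * 100
EMV = (0.848 - 0.428) / (0.901 - 0.428) * 100 = 0.42 / 0.473 * 100 = 88.79

88.79 %


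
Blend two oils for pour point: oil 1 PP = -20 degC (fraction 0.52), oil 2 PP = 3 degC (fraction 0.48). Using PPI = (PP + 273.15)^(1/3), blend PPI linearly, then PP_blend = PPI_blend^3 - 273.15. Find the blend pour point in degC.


PPI_1 = (-20 + 273.15)^(1/3) = 6.325953
PPI_2 = (3 + 273.15)^(1/3) = 6.512009
PPI_blend = 0.52 * 6.325953 + 0.48 * 6.512009 = 6.41526
PP_blend = 6.41526^3 - 273.15 = 264.0236 - 273.15 = -9.13

-9.13 degC


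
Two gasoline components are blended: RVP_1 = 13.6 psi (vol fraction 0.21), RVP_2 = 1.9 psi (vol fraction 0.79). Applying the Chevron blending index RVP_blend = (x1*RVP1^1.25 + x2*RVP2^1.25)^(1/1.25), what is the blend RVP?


Chevron index: RVP_blend = (sum xi*RVPi^1.25)^(1/1.25)
RVP^1.25 terms: 0.21 * 13.6^1.25 + 0.79 * 1.9^1.25 = 7.24683
RVP_blend = 7.24683^(1/1.25) = 4.877

4.877 psi


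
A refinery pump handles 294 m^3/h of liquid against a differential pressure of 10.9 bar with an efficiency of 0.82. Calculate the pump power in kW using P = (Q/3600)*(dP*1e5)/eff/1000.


Q = 294 / 3600 = 0.0816667 m^3/s
P = 0.0816667 * (10.9 * 1e5) / 0.82 / 1000 = 108.6

108.6 kW


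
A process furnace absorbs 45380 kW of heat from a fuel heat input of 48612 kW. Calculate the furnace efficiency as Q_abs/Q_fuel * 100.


Furnace efficiency = Q_absorbed / Q_fuel * 100
= 45380 / 48612 * 100 = 93.35

93.35 %


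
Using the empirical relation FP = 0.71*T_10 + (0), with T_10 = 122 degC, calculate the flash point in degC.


FP = 0.71 * 122 + (0) = 86.62

86.62 degC


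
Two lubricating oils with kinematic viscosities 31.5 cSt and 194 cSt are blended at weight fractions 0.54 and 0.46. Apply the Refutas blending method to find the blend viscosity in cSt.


Refutas method: VBN_i = 14.534*ln(ln(visc_i + 0.8)) + 10.975, blended linearly by mass fraction; since VBN is linear in VBI_i = ln(ln(visc_i + 0.8)) and the fractions sum to 1, blend VBI directly: visc = exp(exp(VBI_blend)) - 0.8
VBI_1 = ln(ln(31.5 + 0.8)) = 1.24561
VBI_2 = ln(ln(194 + 0.8)) = 1.6624
VBI_blend = 0.54 * 1.24561 + 0.46 * 1.6624 = 1.43733
visc_blend = exp(exp(1.43733)) - 0.8 = 66.52

66.52 cSt


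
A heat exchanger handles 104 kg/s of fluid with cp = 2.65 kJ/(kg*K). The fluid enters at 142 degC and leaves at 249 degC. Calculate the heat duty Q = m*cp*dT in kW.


Q = m_dot * cp * delta_T
delta_T = 249 - 142 = 107 K
Q = 104 * 2.65 * 107
= 275.6 * 107
= 29489.2 kW

29489.2 kW


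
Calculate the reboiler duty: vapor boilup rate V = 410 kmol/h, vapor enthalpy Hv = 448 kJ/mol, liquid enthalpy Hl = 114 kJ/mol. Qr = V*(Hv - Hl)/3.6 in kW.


Qr = 410 * (448 - 114) / 3.6 = 410 * 334 / 3.6 = 38040

38040 kW


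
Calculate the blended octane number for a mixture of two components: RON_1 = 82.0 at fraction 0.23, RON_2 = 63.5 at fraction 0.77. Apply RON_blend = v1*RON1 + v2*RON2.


Linear blending: RON_blend = sum(vi * RONi)
Contribution 1: 0.23 * 82.0 = 18.86
Contribution 2: 0.77 * 63.5 = 48.895
RON_blend = 18.86 + 48.895 = 67.755

67.755


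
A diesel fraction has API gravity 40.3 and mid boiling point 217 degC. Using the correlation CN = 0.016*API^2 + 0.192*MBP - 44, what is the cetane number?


CN = 0.016 * 40.3^2 + 0.192 * 217 - 44
CN = 25.98544 + 41.664 - 44 = 23.64944

23.64944


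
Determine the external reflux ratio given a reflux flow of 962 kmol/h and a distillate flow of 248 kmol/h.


Reflux ratio definition: R = L / D (liquid returned / distillate withdrawn)
L = 962 kmol/h, D = 248 kmol/h
R = 962 / 248 = 3.879

3.879


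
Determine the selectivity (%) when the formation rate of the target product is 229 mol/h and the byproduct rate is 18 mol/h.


Selectivity = desired / (desired + undesired) * 100
Total products = 229 + 18 = 247 mol/h
S = 229 / 247 * 100
= 0.9271 * 100
= 92.71 %

92.71 %


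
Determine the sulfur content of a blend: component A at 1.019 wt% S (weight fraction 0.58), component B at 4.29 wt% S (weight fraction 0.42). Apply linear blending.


Linear sulfur blending: S_blend = x1*S1 + x2*S2
Contribution 1: 0.58 * 1.019 = 0.59102 wt%
Contribution 2: 0.42 * 4.29 = 1.8018 wt%
S_blend = 0.59102 + 1.8018 = 2.39282

2.39282 wt%


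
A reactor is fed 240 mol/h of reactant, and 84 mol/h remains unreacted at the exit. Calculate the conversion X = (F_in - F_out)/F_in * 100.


X = (F_in - F_out) / F_in * 100
Moles reacted = 240 - 84 = 156
X = 156 / 240 * 100
= 0.6500 * 100
= 65.00 %

65.00 %


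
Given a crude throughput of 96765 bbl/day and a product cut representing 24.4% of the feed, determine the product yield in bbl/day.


Crude throughput = 96765 bbl/day
Fraction yield = 24.4%
yield = throughput * fraction / 100
yield = 96765 * 24.4 / 100 = 23610.66

23610.66 bbl/day


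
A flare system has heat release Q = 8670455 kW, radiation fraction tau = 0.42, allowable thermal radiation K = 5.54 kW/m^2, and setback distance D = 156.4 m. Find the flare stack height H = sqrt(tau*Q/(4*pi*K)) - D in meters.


tau*Q/(4*pi*K) = 0.42 * 8670455 / (4 * pi * 5.54) = 52308.4
sqrt(52308.4) = 228.71
H = 228.71 - 156.4 = 72.31

72.31 m


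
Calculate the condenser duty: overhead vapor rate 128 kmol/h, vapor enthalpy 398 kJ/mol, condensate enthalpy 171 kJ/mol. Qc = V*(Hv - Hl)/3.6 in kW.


Qc = 128 * (398 - 171) / 3.6 = 128 * 227 / 3.6 = 8071

8071 kW


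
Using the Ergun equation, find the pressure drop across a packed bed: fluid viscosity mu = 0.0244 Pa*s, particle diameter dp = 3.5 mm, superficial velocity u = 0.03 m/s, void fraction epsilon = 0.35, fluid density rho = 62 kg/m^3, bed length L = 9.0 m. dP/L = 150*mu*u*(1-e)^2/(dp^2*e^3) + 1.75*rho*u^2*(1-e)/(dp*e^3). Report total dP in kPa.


dp = 3.5 mm = 0.0035 m
Viscous term = 150*0.0244*0.03*(1-0.35)^2 / (0.0035^2*0.35^3) = 88326.1
Inertial term = 1.75*62*0.03^2*(1-0.35) / (0.0035*0.35^3) = 422.974
dP/L = 88326.1 + 422.974 = 88749.1 Pa/m
dP = 88749.1 * 9.0 / 1000 = 798.7 kPa

798.7 kPa


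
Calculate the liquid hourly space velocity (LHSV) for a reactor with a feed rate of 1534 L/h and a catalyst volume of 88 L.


LHSV = volumetric feed rate / catalyst volume
= 1534 L/h / 88 L
= 17.43 h^-1

17.43 h^-1


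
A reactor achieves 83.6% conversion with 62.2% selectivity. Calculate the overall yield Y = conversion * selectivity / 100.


Overall yield = conversion (%) * selectivity (%) / 100
Conversion = 83.6%, Selectivity = 62.2%
Y = 83.6 * 62.2 / 100
= 51.9992 %

51.9992 %


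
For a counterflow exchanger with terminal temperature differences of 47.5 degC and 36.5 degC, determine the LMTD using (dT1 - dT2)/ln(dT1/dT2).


LMTD = (dT1 - dT2) / ln(dT1/dT2)
= (47.5 - 36.5) / ln(47.5 / 36.5) = 11 / 0.263417 = 41.76

41.76 degC


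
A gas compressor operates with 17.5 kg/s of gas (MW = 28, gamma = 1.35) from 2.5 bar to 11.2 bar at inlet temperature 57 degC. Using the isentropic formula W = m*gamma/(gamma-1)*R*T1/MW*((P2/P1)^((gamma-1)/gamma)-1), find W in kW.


Isentropic work: W = m*(gamma/(gamma-1))*(R*T1/MW)*((P2/P1)^((gamma-1)/gamma) - 1)
T1 = 57 + 273.15 = 330.15 K
Pressure ratio = 11.2 / 2.5 = 4.48
Exponent = (1.35 - 1)/1.35 = 0.259259
(P2/P1)^exp - 1 = 4.48^0.259259 - 1 = 0.475196
W = 17.5 * 1.35 / 0.35 * 8.314 * 330.15 / 28 * 0.475196 = 3144

3144 kW


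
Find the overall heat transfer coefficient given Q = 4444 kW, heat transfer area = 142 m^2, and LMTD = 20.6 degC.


From Q = U*A*LMTD, U = Q / (A * LMTD)
U = 4444 / (142 * 20.6) = 4444 / 2925.2 = 1.519

1.519 kW/(m^2*K)


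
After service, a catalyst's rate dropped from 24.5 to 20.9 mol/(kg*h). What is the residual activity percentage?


Activity (%) = (rate_used / rate_fresh) * 100
rate_used = 20.9, rate_fresh = 24.5
= (20.9 / 24.5) * 100
= 0.8531 * 100 = 85.31

85.31 %


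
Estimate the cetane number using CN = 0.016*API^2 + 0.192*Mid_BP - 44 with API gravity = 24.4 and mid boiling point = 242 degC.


CN = 0.016 * 24.4^2 + 0.192 * 242 - 44
CN = 9.52576 + 46.464 - 44 = 11.98976

11.98976


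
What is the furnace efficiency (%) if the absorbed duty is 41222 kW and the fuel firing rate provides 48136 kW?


Furnace efficiency = Q_absorbed / Q_fuel * 100
= 41222 / 48136 * 100 = 85.64

85.64 %


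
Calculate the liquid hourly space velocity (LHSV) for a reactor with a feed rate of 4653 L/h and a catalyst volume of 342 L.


LHSV = volumetric feed rate / catalyst volume
= 4653 L/h / 342 L
= 13.61 h^-1

13.61 h^-1


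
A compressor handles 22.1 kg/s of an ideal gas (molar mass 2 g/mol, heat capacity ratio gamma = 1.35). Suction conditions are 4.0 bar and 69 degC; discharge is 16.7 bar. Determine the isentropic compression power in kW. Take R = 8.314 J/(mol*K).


Isentropic work: W = m*(gamma/(gamma-1))*(R*T1/MW)*((P2/P1)^((gamma-1)/gamma) - 1)
T1 = 69 + 273.15 = 342.15 K
Pressure ratio = 16.7 / 4.0 = 4.175
Exponent = (1.35 - 1)/1.35 = 0.259259
(P2/P1)^exp - 1 = 4.175^0.259259 - 1 = 0.448474
W = 22.1 * 1.35 / 0.35 * 8.314 * 342.15 / 2 * 0.448474 = 54370

54370 kW


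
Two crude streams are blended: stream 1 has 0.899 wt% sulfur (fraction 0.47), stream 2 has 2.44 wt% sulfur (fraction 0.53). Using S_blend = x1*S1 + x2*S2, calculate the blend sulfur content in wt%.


Linear sulfur blending: S_blend = x1*S1 + x2*S2
Contribution 1: 0.47 * 0.899 = 0.42253 wt%
Contribution 2: 0.53 * 2.44 = 1.2932 wt%
S_blend = 0.42253 + 1.2932 = 1.71573

1.71573 wt%


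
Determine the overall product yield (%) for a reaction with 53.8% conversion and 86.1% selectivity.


Overall yield = conversion (%) * selectivity (%) / 100
Conversion = 53.8%, Selectivity = 86.1%
Y = 53.8 * 86.1 / 100
= 46.3218 %

46.3218 %


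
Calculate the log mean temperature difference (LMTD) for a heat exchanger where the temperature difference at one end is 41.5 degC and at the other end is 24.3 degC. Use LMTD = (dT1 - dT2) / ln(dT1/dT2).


LMTD = (dT1 - dT2) / ln(dT1/dT2)
= (41.5 - 24.3) / ln(41.5 / 24.3) = 17.2 / 0.535217 = 32.14

32.14 degC


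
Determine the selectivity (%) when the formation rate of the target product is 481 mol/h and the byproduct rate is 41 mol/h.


Selectivity = desired / (desired + undesired) * 100
Total products = 481 + 41 = 522 mol/h
S = 481 / 522 * 100
= 0.9215 * 100
= 92.15 %

92.15 %


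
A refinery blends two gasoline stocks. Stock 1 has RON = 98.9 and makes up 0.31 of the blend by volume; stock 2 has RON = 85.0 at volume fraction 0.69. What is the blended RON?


Linear blending: RON_blend = sum(vi * RONi)
Contribution 1: 0.31 * 98.9 = 30.659
Contribution 2: 0.69 * 85.0 = 58.65
RON_blend = 30.659 + 58.65 = 89.309

89.309


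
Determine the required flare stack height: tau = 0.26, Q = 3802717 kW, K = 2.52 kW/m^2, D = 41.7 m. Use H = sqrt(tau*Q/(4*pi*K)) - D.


tau*Q/(4*pi*K) = 0.26 * 3802717 / (4 * pi * 2.52) = 31221.7
sqrt(31221.7) = 176.697
H = 176.697 - 41.7 = 135.0

135.0 m


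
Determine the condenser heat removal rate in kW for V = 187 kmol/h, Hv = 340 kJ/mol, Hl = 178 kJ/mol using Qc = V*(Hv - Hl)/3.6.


Qc = 187 * (340 - 178) / 3.6 = 187 * 162 / 3.6 = 8415

8415 kW


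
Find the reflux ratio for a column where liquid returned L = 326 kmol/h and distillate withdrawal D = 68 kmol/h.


Reflux ratio definition: R = L / D (liquid returned / distillate withdrawn)
L = 326 kmol/h, D = 68 kmol/h
R = 326 / 68 = 4.794

4.794


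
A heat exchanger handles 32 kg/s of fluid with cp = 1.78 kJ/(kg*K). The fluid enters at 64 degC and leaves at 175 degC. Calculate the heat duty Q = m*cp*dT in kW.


Q = m_dot * cp * delta_T
delta_T = 175 - 64 = 111 K
Q = 32 * 1.78 * 111
= 56.96 * 111
= 6322.56 kW

6322.56 kW


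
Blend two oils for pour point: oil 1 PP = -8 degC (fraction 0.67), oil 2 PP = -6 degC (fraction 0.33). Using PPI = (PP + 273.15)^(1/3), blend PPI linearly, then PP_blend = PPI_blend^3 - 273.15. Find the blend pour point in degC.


PPI_1 = (-8 + 273.15)^(1/3) = 6.42437
PPI_2 = (-6 + 273.15)^(1/3) = 6.440482
PPI_blend = 0.67 * 6.42437 + 0.33 * 6.440482 = 6.429687
PP_blend = 6.429687^3 - 273.15 = 265.8089 - 273.15 = -7.34

-7.34 degC


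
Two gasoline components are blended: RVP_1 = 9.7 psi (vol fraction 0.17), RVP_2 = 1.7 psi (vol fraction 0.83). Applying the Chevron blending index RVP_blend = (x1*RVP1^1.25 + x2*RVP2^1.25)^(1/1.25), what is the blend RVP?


Chevron index: RVP_blend = (sum xi*RVPi^1.25)^(1/1.25)
RVP^1.25 terms: 0.17 * 9.7^1.25 + 0.83 * 1.7^1.25 = 4.5213
RVP_blend = 4.5213^(1/1.25) = 3.344

3.344 psi


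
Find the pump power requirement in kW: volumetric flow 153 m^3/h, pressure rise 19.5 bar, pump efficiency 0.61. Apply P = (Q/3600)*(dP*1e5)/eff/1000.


Q = 153 / 3600 = 0.0425 m^3/s
P = 0.0425 * (19.5 * 1e5) / 0.61 / 1000 = 135.9

135.9 kW


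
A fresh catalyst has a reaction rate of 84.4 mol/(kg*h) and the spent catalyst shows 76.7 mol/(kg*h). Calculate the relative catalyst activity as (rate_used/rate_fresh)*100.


Activity (%) = (rate_used / rate_fresh) * 100
rate_used = 76.7, rate_fresh = 84.4
= (76.7 / 84.4) * 100
= 0.9088 * 100 = 90.88

90.88 %


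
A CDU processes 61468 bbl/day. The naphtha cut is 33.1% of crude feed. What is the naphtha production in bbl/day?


Crude throughput = 61468 bbl/day
Fraction yield = 33.1%
yield = throughput * fraction / 100
yield = 61468 * 33.1 / 100 = 20345.908

20345.908 bbl/day


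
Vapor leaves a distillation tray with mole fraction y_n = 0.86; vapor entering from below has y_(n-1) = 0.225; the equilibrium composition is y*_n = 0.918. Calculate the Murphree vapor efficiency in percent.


Murphree vapor efficiency: EMV = (y_n - y_(n-1)) / (y*_n - y_(n-1)) * 100
EMV = (0.86 - 0.225) / (0.918 - 0.225) * 100 = 0.635 / 0.693 * 100 = 91.63

91.63 %


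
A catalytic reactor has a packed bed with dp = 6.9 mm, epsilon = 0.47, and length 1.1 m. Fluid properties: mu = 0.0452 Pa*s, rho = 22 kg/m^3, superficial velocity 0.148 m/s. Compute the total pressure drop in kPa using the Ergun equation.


dp = 6.9 mm = 0.0069 m
Viscous term = 150*0.0452*0.148*(1-0.47)^2 / (0.0069^2*0.47^3) = 57023.2
Inertial term = 1.75*22*0.148^2*(1-0.47) / (0.0069*0.47^3) = 623.903
dP/L = 57023.2 + 623.903 = 57647.1 Pa/m
dP = 57647.1 * 1.1 / 1000 = 63.41 kPa

63.41 kPa


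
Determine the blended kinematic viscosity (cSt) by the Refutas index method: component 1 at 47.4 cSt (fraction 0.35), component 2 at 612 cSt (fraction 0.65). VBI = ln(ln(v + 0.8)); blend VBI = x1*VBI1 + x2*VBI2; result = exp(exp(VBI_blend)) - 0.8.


Refutas method: VBN_i = 14.534*ln(ln(visc_i + 0.8)) + 10.975, blended linearly by mass fraction; since VBN is linear in VBI_i = ln(ln(visc_i + 0.8)) and the fractions sum to 1, blend VBI directly: visc = exp(exp(VBI_blend)) - 0.8
VBI_1 = ln(ln(47.4 + 0.8)) = 1.35464
VBI_2 = ln(ln(612 + 0.8)) = 1.85911
VBI_blend = 0.35 * 1.35464 + 0.65 * 1.85911 = 1.68255
visc_blend = exp(exp(1.68255)) - 0.8 = 216.1

216.1 cSt


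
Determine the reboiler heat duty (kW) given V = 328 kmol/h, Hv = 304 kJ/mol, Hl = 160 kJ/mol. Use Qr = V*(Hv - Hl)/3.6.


Qr = 328 * (304 - 160) / 3.6 = 328 * 144 / 3.6 = 13120

13120 kW


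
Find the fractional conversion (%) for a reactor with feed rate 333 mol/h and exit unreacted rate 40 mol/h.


X = (F_in - F_out) / F_in * 100
Moles reacted = 333 - 40 = 293
X = 293 / 333 * 100
= 0.8799 * 100
= 87.99 %

87.99 %


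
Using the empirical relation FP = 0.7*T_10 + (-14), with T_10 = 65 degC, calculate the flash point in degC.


FP = 0.7 * 65 + (-14) = 31.5

31.5 degC


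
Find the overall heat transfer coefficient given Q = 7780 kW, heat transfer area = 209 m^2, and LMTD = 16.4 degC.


From Q = U*A*LMTD, U = Q / (A * LMTD)
U = 7780 / (209 * 16.4) = 7780 / 3427.6 = 2.270

2.270 kW/(m^2*K)


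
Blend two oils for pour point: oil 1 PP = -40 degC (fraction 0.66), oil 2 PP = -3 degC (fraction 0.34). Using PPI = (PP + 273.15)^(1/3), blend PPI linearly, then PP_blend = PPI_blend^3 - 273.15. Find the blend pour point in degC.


PPI_1 = (-40 + 273.15)^(1/3) = 6.15477
PPI_2 = (-3 + 273.15)^(1/3) = 6.464501
PPI_blend = 0.66 * 6.15477 + 0.34 * 6.464501 = 6.260079
PP_blend = 6.260079^3 - 273.15 = 245.3237 - 273.15 = -27.83

-27.83 degC


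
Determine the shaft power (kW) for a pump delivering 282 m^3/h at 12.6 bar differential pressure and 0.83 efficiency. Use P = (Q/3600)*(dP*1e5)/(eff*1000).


Q = 282 / 3600 = 0.0783333 m^3/s
P = 0.0783333 * (12.6 * 1e5) / 0.83 / 1000 = 118.9

118.9 kW


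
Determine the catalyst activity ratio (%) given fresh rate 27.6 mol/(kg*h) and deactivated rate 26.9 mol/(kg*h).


Activity (%) = (rate_used / rate_fresh) * 100
rate_used = 26.9, rate_fresh = 27.6
= (26.9 / 27.6) * 100
= 0.9746 * 100 = 97.46

97.46 %


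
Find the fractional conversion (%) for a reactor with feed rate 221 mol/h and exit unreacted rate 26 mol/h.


X = (F_in - F_out) / F_in * 100
Moles reacted = 221 - 26 = 195
X = 195 / 221 * 100
= 0.8824 * 100
= 88.24 %

88.24 %


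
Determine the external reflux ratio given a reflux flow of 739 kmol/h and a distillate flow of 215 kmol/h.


Reflux ratio definition: R = L / D (liquid returned / distillate withdrawn)
L = 739 kmol/h, D = 215 kmol/h
R = 739 / 215 = 3.437

3.437


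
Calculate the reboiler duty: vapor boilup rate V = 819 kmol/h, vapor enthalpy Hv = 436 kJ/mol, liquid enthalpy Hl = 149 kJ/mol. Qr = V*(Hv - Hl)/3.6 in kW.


Qr = 819 * (436 - 149) / 3.6 = 819 * 287 / 3.6 = 65290

65290 kW


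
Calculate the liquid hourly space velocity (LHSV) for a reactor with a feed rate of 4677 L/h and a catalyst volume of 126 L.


LHSV = volumetric feed rate / catalyst volume
= 4677 L/h / 126 L
= 37.12 h^-1

37.12 h^-1


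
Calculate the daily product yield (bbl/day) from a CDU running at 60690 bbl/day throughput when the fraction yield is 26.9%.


Crude throughput = 60690 bbl/day
Fraction yield = 26.9%
yield = throughput * fraction / 100
yield = 60690 * 26.9 / 100 = 16325.61

16325.61 bbl/day


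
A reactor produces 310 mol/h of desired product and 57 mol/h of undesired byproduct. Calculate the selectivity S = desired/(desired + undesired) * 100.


Selectivity = desired / (desired + undesired) * 100
Total products = 310 + 57 = 367 mol/h
S = 310 / 367 * 100
= 0.8447 * 100
= 84.47 %

84.47 %


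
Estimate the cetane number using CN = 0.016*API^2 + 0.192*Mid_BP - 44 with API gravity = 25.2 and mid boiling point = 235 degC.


CN = 0.016 * 25.2^2 + 0.192 * 235 - 44
CN = 10.16064 + 45.12 - 44 = 11.28064

11.28064


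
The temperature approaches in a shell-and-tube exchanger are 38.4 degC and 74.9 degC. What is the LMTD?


LMTD = (dT1 - dT2) / ln(dT1/dT2)
= (38.4 - 74.9) / ln(38.4 / 74.9) = -36.5 / -0.668096 = 54.63

54.63 degC


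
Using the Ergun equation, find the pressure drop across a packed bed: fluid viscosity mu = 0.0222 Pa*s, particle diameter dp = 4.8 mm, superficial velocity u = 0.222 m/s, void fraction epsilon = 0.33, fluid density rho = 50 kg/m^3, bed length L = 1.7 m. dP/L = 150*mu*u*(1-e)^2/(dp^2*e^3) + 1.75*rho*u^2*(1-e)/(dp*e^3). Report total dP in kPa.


dp = 4.8 mm = 0.0048 m
Viscous term = 150*0.0222*0.222*(1-0.33)^2 / (0.0048^2*0.33^3) = 400795
Inertial term = 1.75*50*0.222^2*(1-0.33) / (0.0048*0.33^3) = 16749.7
dP/L = 400795 + 16749.7 = 417545 Pa/m
dP = 417545 * 1.7 / 1000 = 709.8 kPa

709.8 kPa


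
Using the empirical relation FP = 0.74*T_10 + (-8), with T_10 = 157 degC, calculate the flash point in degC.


FP = 0.74 * 157 + (-8) = 108.18

108.18 degC


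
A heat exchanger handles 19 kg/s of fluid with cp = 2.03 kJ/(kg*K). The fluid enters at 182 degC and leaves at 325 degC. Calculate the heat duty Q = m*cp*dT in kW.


Q = m_dot * cp * delta_T
delta_T = 325 - 182 = 143 K
Q = 19 * 2.03 * 143
= 38.57 * 143
= 5515.51 kW

5515.51 kW


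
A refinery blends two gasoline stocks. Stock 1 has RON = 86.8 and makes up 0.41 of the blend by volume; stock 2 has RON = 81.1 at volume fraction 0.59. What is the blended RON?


Linear blending: RON_blend = sum(vi * RONi)
Contribution 1: 0.41 * 86.8 = 35.588
Contribution 2: 0.59 * 81.1 = 47.849
RON_blend = 35.588 + 47.849 = 83.437

83.437


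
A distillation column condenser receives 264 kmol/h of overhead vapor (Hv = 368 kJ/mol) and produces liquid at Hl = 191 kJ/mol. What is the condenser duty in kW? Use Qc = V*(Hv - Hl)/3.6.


Qc = 264 * (368 - 191) / 3.6 = 264 * 177 / 3.6 = 12980

12980 kW


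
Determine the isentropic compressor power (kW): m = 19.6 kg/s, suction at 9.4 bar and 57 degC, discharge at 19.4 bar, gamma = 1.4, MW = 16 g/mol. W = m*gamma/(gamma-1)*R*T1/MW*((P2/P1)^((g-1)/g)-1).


Isentropic work: W = m*(gamma/(gamma-1))*(R*T1/MW)*((P2/P1)^((gamma-1)/gamma) - 1)
T1 = 57 + 273.15 = 330.15 K
Pressure ratio = 19.4 / 9.4 = 2.06383
Exponent = (1.4 - 1)/1.4 = 0.285714
(P2/P1)^exp - 1 = 2.06383^0.285714 - 1 = 0.230005
W = 19.6 * 1.4 / 0.4 * 8.314 * 330.15 / 16 * 0.230005 = 2707

2707 kW


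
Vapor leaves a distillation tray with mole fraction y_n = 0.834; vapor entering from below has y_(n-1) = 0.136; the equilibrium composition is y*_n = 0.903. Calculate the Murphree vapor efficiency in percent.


Murphree vapor efficiency: EMV = (y_n - y_(n-1)) / (y*_n - y_(n-1)) * 100
EMV = (0.834 - 0.136) / (0.903 - 0.136) * 100 = 0.698 / 0.767 * 100 = 91.00

91.00 %


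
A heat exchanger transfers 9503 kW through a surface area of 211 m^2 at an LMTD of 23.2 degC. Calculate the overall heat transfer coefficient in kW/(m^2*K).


From Q = U*A*LMTD, U = Q / (A * LMTD)
U = 9503 / (211 * 23.2) = 9503 / 4895.2 = 1.941

1.941 kW/(m^2*K)


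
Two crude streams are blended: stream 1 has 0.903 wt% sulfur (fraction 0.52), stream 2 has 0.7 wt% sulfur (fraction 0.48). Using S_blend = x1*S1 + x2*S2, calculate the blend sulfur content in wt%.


Linear sulfur blending: S_blend = x1*S1 + x2*S2
Contribution 1: 0.52 * 0.903 = 0.46956 wt%
Contribution 2: 0.48 * 0.7 = 0.336 wt%
S_blend = 0.46956 + 0.336 = 0.80556

0.80556 wt%


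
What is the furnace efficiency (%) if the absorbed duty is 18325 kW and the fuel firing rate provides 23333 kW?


Furnace efficiency = Q_absorbed / Q_fuel * 100
= 18325 / 23333 * 100 = 78.54

78.54 %


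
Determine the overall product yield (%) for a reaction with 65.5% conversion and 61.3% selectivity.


Overall yield = conversion (%) * selectivity (%) / 100
Conversion = 65.5%, Selectivity = 61.3%
Y = 65.5 * 61.3 / 100
= 40.1515 %

40.1515 %


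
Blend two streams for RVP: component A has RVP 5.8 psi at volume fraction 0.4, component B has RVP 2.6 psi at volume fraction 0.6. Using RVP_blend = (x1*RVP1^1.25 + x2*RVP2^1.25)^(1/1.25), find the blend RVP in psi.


Chevron index: RVP_blend = (sum xi*RVPi^1.25)^(1/1.25)
RVP^1.25 terms: 0.4 * 5.8^1.25 + 0.6 * 2.6^1.25 = 5.58128
RVP_blend = 5.58128^(1/1.25) = 3.957

3.957 psi


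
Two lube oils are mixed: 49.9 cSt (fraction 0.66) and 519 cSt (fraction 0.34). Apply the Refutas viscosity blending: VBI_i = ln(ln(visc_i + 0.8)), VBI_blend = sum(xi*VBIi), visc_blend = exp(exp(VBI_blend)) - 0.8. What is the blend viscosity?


Refutas method: VBN_i = 14.534*ln(ln(visc_i + 0.8)) + 10.975, blended linearly by mass fraction; since VBN is linear in VBI_i = ln(ln(visc_i + 0.8)) and the fractions sum to 1, blend VBI directly: visc = exp(exp(VBI_blend)) - 0.8
VBI_1 = ln(ln(49.9 + 0.8)) = 1.3676
VBI_2 = ln(ln(519 + 0.8)) = 1.83313
VBI_blend = 0.66 * 1.3676 + 0.34 * 1.83313 = 1.52588
visc_blend = exp(exp(1.52588)) - 0.8 = 98.60

98.60 cSt


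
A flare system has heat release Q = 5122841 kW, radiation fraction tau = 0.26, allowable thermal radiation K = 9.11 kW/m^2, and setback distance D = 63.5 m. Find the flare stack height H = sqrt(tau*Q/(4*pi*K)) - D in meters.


tau*Q/(4*pi*K) = 0.26 * 5122841 / (4 * pi * 9.11) = 11634.7
sqrt(11634.7) = 107.864
H = 107.864 - 63.5 = 44.36

44.36 m


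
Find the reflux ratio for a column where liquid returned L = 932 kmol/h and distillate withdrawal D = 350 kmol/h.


Reflux ratio definition: R = L / D (liquid returned / distillate withdrawn)
L = 932 kmol/h, D = 350 kmol/h
R = 932 / 350 = 2.663

2.663


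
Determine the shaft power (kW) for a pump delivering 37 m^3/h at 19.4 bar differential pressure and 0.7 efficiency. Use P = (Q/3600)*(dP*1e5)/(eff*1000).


Q = 37 / 3600 = 0.0102778 m^3/s
P = 0.0102778 * (19.4 * 1e5) / 0.7 / 1000 = 28.48

28.48 kW


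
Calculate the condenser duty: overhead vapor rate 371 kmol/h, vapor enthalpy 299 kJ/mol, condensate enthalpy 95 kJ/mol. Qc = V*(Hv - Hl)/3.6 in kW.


Qc = 371 * (299 - 95) / 3.6 = 371 * 204 / 3.6 = 21020

21020 kW


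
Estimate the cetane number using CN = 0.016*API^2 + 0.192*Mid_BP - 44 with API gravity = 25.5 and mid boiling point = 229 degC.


CN = 0.016 * 25.5^2 + 0.192 * 229 - 44
CN = 10.404 + 43.968 - 44 = 10.372

10.372


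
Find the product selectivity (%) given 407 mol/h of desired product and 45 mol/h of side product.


Selectivity = desired / (desired + undesired) * 100
Total products = 407 + 45 = 452 mol/h
S = 407 / 452 * 100
= 0.9004 * 100
= 90.04 %

90.04 %


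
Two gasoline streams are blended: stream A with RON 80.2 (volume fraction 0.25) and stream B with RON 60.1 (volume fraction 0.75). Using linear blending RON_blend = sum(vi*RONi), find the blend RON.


Linear blending: RON_blend = sum(vi * RONi)
Contribution 1: 0.25 * 80.2 = 20.05
Contribution 2: 0.75 * 60.1 = 45.075
RON_blend = 20.05 + 45.075 = 65.125

65.125


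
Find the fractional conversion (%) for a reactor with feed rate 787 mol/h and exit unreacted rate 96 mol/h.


X = (F_in - F_out) / F_in * 100
Moles reacted = 787 - 96 = 691
X = 691 / 787 * 100
= 0.8780 * 100
= 87.80 %

87.80 %


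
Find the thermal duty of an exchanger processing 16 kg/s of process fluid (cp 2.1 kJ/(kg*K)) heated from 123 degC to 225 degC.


Q = m_dot * cp * delta_T
delta_T = 225 - 123 = 102 K
Q = 16 * 2.1 * 102
= 33.6 * 102
= 3427.2 kW

3427.2 kW


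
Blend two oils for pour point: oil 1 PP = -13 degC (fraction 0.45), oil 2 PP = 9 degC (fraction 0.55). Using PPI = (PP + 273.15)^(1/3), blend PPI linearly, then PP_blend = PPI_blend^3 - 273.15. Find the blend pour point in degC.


PPI_1 = (-13 + 273.15)^(1/3) = 6.383731
PPI_2 = (9 + 273.15)^(1/3) = 6.558835
PPI_blend = 0.45 * 6.383731 + 0.55 * 6.558835 = 6.480038
PP_blend = 6.480038^3 - 273.15 = 272.1026 - 273.15 = -1.05

-1.05 degC


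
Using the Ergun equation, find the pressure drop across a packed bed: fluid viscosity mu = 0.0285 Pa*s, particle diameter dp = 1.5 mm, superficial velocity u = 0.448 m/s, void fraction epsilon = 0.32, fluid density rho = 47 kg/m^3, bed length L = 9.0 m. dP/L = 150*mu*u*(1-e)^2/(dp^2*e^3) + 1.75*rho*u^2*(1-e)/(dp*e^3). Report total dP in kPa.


dp = 1.5 mm = 0.0015 m
Viscous term = 150*0.0285*0.448*(1-0.32)^2 / (0.0015^2*0.32^3) = 12011600
Inertial term = 1.75*47*0.448^2*(1-0.32) / (0.0015*0.32^3) = 228381
dP/L = 12011600 + 228381 = 12240000 Pa/m
dP = 12240000 * 9.0 / 1000 = 110200 kPa

110200 kPa


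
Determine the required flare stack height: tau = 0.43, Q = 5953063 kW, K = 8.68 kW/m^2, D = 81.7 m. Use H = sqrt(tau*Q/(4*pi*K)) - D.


tau*Q/(4*pi*K) = 0.43 * 5953063 / (4 * pi * 8.68) = 23468.2
sqrt(23468.2) = 153.193
H = 153.193 - 81.7 = 71.49

71.49 m


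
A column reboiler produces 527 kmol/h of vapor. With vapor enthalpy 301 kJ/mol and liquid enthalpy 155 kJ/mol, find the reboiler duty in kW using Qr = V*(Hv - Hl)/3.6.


Qr = 527 * (301 - 155) / 3.6 = 527 * 146 / 3.6 = 21370

21370 kW


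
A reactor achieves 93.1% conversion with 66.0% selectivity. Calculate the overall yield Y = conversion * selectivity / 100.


Overall yield = conversion (%) * selectivity (%) / 100
Conversion = 93.1%, Selectivity = 66.0%
Y = 93.1 * 66.0 / 100
= 61.446 %

61.446 %


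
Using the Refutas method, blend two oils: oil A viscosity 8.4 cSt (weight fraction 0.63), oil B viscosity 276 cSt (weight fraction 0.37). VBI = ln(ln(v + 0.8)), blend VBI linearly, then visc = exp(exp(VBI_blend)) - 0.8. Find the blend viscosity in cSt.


Refutas method: VBN_i = 14.534*ln(ln(visc_i + 0.8)) + 10.975, blended linearly by mass fraction; since VBN is linear in VBI_i = ln(ln(visc_i + 0.8)) and the fractions sum to 1, blend VBI directly: visc = exp(exp(VBI_blend)) - 0.8
VBI_1 = ln(ln(8.4 + 0.8)) = 0.797148
VBI_2 = ln(ln(276 + 0.8)) = 1.72692
VBI_blend = 0.63 * 0.797148 + 0.37 * 1.72692 = 1.14116
visc_blend = exp(exp(1.14116)) - 0.8 = 22.08

22.08 cSt


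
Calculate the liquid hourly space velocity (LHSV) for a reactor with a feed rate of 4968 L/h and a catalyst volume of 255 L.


LHSV = volumetric feed rate / catalyst volume
= 4968 L/h / 255 L
= 19.48 h^-1

19.48 h^-1


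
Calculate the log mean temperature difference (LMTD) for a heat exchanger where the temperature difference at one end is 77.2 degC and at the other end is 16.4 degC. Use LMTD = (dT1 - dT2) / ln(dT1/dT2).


LMTD = (dT1 - dT2) / ln(dT1/dT2)
= (77.2 - 16.4) / ln(77.2 / 16.4) = 60.8 / 1.54912 = 39.25

39.25 degC


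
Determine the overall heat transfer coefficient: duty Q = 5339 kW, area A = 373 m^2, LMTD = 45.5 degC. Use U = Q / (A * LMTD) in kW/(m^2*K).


From Q = U*A*LMTD, U = Q / (A * LMTD)
U = 5339 / (373 * 45.5) = 5339 / 16971.5 = 0.3146

0.3146 kW/(m^2*K)


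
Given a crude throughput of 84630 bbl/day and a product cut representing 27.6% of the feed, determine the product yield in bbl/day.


Crude throughput = 84630 bbl/day
Fraction yield = 27.6%
yield = throughput * fraction / 100
yield = 84630 * 27.6 / 100 = 23357.88

23357.88 bbl/day
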